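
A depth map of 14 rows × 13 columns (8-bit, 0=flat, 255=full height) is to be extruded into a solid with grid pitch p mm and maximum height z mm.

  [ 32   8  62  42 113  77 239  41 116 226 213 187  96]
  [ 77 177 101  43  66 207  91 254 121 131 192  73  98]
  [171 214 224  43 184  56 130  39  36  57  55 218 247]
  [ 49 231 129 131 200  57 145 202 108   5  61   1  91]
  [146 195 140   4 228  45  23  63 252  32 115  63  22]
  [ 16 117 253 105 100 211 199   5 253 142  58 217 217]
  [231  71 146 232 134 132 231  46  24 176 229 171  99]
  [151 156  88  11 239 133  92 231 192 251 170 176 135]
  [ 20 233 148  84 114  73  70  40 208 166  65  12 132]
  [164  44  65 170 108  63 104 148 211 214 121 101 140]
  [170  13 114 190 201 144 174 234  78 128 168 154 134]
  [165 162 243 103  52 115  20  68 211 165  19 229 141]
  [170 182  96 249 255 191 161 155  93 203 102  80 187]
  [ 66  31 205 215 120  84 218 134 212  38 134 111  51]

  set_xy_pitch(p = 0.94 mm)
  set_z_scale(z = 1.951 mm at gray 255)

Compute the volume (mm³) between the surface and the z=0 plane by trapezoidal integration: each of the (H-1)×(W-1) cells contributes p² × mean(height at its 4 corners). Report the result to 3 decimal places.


height_mm = gray/255 × 1.951; cell vol = 0.94² × mean(4 corners)
unit = 0.94² × 1.951 / (4×255) = 0.0016901 mm³ per gray-sum
row 0: Σ corner-gray over 12 cells = 5863  → 9.9091
row 1: Σ corner-gray over 12 cells = 6017  → 10.1693
row 2: Σ corner-gray over 12 cells = 5610  → 9.4815
row 3: Σ corner-gray over 12 cells = 5168  → 8.7344
row 4: Σ corner-gray over 12 cells = 6041  → 10.2099
row 5: Σ corner-gray over 12 cells = 7067  → 11.9439
row 6: Σ corner-gray over 12 cells = 7278  → 12.3006
row 7: Σ corner-gray over 12 cells = 6342  → 10.7186
row 8: Σ corner-gray over 12 cells = 5580  → 9.4308
row 9: Σ corner-gray over 12 cells = 6502  → 10.9890
row 10: Σ corner-gray over 12 cells = 6580  → 11.1209
row 11: Σ corner-gray over 12 cells = 6971  → 11.7817
row 12: Σ corner-gray over 12 cells = 7012  → 11.8510
Σ rows: total corner-gray = 82031  → 138.6407 mm³

138.641


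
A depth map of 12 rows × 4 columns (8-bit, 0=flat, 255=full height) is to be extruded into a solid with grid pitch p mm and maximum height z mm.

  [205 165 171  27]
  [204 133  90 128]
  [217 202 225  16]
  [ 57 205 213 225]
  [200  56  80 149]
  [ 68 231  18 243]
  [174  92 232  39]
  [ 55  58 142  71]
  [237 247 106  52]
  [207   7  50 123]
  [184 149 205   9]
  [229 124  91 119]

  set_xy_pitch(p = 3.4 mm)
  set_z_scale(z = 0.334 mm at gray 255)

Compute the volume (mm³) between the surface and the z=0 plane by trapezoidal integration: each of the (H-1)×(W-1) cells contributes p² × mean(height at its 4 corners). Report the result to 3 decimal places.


height_mm = gray/255 × 0.334; cell vol = 3.4² × mean(4 corners)
unit = 3.4² × 0.334 / (4×255) = 0.00378533 mm³ per gray-sum
row 0: Σ corner-gray over 3 cells = 1682  → 6.3669
row 1: Σ corner-gray over 3 cells = 1865  → 7.0596
row 2: Σ corner-gray over 3 cells = 2205  → 8.3467
row 3: Σ corner-gray over 3 cells = 1739  → 6.5827
row 4: Σ corner-gray over 3 cells = 1430  → 5.4130
row 5: Σ corner-gray over 3 cells = 1670  → 6.3215
row 6: Σ corner-gray over 3 cells = 1387  → 5.2503
row 7: Σ corner-gray over 3 cells = 1521  → 5.7575
row 8: Σ corner-gray over 3 cells = 1439  → 5.4471
row 9: Σ corner-gray over 3 cells = 1345  → 5.0913
row 10: Σ corner-gray over 3 cells = 1679  → 6.3556
Σ rows: total corner-gray = 17962  → 67.9922 mm³

67.992


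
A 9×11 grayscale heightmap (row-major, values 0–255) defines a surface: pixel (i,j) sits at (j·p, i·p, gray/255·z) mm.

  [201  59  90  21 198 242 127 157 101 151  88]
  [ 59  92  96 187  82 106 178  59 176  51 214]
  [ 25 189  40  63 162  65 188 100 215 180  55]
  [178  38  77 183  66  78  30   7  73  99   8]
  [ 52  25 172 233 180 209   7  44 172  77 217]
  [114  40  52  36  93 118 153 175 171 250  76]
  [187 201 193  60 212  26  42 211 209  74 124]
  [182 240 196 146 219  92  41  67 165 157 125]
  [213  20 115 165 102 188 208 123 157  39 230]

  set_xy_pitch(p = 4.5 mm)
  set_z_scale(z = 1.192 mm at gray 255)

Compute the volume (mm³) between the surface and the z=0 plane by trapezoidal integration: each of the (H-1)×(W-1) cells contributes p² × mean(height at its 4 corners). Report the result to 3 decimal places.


923.917

height_mm = gray/255 × 1.192; cell vol = 4.5² × mean(4 corners)
unit = 4.5² × 1.192 / (4×255) = 0.0236647 mm³ per gray-sum
row 0: Σ corner-gray over 10 cells = 4908  → 116.1464
row 1: Σ corner-gray over 10 cells = 4811  → 113.8509
row 2: Σ corner-gray over 10 cells = 3972  → 93.9962
row 3: Σ corner-gray over 10 cells = 3995  → 94.5405
row 4: Σ corner-gray over 10 cells = 4873  → 115.3181
row 5: Σ corner-gray over 10 cells = 5133  → 121.4709
row 6: Σ corner-gray over 10 cells = 5720  → 135.3621
row 7: Σ corner-gray over 10 cells = 5630  → 133.2323
Σ rows: total corner-gray = 39042  → 923.9174 mm³


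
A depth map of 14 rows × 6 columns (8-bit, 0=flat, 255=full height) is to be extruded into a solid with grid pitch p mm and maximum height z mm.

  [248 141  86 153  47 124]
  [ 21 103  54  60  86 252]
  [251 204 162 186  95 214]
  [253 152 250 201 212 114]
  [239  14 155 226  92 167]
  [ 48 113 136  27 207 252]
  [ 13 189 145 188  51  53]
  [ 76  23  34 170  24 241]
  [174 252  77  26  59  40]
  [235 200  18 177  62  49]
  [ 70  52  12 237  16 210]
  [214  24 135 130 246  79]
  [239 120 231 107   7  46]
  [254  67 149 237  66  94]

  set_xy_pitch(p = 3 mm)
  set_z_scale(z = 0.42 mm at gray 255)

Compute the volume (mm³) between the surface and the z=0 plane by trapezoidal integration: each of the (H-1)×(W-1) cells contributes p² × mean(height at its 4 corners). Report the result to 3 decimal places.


121.182

height_mm = gray/255 × 0.42; cell vol = 3² × mean(4 corners)
unit = 3² × 0.42 / (4×255) = 0.00370588 mm³ per gray-sum
row 0: Σ corner-gray over 5 cells = 2105  → 7.8009
row 1: Σ corner-gray over 5 cells = 2638  → 9.7761
row 2: Σ corner-gray over 5 cells = 3756  → 13.9193
row 3: Σ corner-gray over 5 cells = 3377  → 12.5148
row 4: Σ corner-gray over 5 cells = 2646  → 9.8058
row 5: Σ corner-gray over 5 cells = 2478  → 9.1832
row 6: Σ corner-gray over 5 cells = 2031  → 7.5266
row 7: Σ corner-gray over 5 cells = 1861  → 6.8966
row 8: Σ corner-gray over 5 cells = 2240  → 8.3012
row 9: Σ corner-gray over 5 cells = 2112  → 7.8268
row 10: Σ corner-gray over 5 cells = 2277  → 8.4383
row 11: Σ corner-gray over 5 cells = 2578  → 9.5538
row 12: Σ corner-gray over 5 cells = 2601  → 9.6390
Σ rows: total corner-gray = 32700  → 121.1824 mm³


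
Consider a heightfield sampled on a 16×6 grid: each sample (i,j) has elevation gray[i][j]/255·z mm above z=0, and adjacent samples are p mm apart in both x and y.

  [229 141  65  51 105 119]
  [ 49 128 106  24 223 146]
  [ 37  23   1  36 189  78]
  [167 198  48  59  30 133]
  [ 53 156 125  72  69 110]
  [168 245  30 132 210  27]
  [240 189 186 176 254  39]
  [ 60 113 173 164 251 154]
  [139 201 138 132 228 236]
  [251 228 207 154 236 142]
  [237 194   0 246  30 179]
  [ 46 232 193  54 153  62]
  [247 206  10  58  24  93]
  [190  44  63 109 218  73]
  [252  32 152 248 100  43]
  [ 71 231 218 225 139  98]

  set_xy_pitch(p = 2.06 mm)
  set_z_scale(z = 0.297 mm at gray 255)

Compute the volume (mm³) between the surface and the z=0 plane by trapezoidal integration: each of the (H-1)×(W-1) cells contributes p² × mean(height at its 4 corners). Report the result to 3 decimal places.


height_mm = gray/255 × 0.297; cell vol = 2.06² × mean(4 corners)
unit = 2.06² × 0.297 / (4×255) = 0.00123564 mm³ per gray-sum
row 0: Σ corner-gray over 5 cells = 2229  → 2.7542
row 1: Σ corner-gray over 5 cells = 1770  → 2.1871
row 2: Σ corner-gray over 5 cells = 1583  → 1.9560
row 3: Σ corner-gray over 5 cells = 1977  → 2.4429
row 4: Σ corner-gray over 5 cells = 2436  → 3.0100
row 5: Σ corner-gray over 5 cells = 3318  → 4.0998
row 6: Σ corner-gray over 5 cells = 3505  → 4.3309
row 7: Σ corner-gray over 5 cells = 3389  → 4.1876
row 8: Σ corner-gray over 5 cells = 3816  → 4.7152
row 9: Σ corner-gray over 5 cells = 3399  → 4.1999
row 10: Σ corner-gray over 5 cells = 2728  → 3.3708
row 11: Σ corner-gray over 5 cells = 2308  → 2.8518
row 12: Σ corner-gray over 5 cells = 2067  → 2.5541
row 13: Σ corner-gray over 5 cells = 2490  → 3.0767
row 14: Σ corner-gray over 5 cells = 3154  → 3.8972
Σ rows: total corner-gray = 40169  → 49.6343 mm³

49.634


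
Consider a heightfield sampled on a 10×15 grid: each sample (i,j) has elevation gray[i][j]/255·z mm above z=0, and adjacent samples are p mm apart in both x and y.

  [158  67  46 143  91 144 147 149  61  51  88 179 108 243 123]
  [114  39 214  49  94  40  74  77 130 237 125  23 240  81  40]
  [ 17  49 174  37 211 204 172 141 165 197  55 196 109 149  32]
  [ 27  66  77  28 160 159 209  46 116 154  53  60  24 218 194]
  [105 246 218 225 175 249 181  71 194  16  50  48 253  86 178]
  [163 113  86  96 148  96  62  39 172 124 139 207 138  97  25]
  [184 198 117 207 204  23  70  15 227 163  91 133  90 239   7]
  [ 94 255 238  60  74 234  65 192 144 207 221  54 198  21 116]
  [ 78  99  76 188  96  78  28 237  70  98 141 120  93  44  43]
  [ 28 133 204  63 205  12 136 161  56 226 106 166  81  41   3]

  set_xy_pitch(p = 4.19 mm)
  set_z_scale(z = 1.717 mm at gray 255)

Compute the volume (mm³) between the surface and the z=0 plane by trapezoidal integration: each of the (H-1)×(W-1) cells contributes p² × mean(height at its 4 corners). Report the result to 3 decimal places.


height_mm = gray/255 × 1.717; cell vol = 4.19² × mean(4 corners)
unit = 4.19² × 1.717 / (4×255) = 0.0295528 mm³ per gray-sum
row 0: Σ corner-gray over 14 cells = 6315  → 186.6257
row 1: Σ corner-gray over 14 cells = 6767  → 199.9836
row 2: Σ corner-gray over 14 cells = 6728  → 198.8310
row 3: Σ corner-gray over 14 cells = 7268  → 214.7895
row 4: Σ corner-gray over 14 cells = 7529  → 222.5028
row 5: Σ corner-gray over 14 cells = 6967  → 205.8941
row 6: Σ corner-gray over 14 cells = 7881  → 232.9054
row 7: Σ corner-gray over 14 cells = 6993  → 206.6625
row 8: Σ corner-gray over 14 cells = 6068  → 179.3262
Σ rows: total corner-gray = 62516  → 1847.5209 mm³

1847.521


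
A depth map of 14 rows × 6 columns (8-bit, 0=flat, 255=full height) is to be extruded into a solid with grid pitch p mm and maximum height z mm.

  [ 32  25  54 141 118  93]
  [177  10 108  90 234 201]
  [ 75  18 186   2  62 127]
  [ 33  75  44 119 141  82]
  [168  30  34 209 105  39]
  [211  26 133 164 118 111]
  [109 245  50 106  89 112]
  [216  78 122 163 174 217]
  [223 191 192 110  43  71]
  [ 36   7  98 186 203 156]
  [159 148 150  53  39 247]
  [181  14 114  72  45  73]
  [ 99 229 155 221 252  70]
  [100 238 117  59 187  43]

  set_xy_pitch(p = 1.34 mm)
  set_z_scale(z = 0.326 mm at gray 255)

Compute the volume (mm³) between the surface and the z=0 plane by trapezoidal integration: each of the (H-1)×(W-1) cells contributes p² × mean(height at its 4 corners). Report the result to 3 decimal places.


height_mm = gray/255 × 0.326; cell vol = 1.34² × mean(4 corners)
unit = 1.34² × 0.326 / (4×255) = 0.000573888 mm³ per gray-sum
row 0: Σ corner-gray over 5 cells = 2063  → 1.1839
row 1: Σ corner-gray over 5 cells = 2000  → 1.1478
row 2: Σ corner-gray over 5 cells = 1611  → 0.9245
row 3: Σ corner-gray over 5 cells = 1836  → 1.0537
row 4: Σ corner-gray over 5 cells = 2167  → 1.2436
row 5: Σ corner-gray over 5 cells = 2405  → 1.3802
row 6: Σ corner-gray over 5 cells = 2708  → 1.5541
row 7: Σ corner-gray over 5 cells = 2873  → 1.6488
row 8: Σ corner-gray over 5 cells = 2546  → 1.4611
row 9: Σ corner-gray over 5 cells = 2366  → 1.3578
row 10: Σ corner-gray over 5 cells = 1930  → 1.1076
row 11: Σ corner-gray over 5 cells = 2627  → 1.5076
row 12: Σ corner-gray over 5 cells = 3228  → 1.8525
Σ rows: total corner-gray = 30360  → 17.4232 mm³

17.423


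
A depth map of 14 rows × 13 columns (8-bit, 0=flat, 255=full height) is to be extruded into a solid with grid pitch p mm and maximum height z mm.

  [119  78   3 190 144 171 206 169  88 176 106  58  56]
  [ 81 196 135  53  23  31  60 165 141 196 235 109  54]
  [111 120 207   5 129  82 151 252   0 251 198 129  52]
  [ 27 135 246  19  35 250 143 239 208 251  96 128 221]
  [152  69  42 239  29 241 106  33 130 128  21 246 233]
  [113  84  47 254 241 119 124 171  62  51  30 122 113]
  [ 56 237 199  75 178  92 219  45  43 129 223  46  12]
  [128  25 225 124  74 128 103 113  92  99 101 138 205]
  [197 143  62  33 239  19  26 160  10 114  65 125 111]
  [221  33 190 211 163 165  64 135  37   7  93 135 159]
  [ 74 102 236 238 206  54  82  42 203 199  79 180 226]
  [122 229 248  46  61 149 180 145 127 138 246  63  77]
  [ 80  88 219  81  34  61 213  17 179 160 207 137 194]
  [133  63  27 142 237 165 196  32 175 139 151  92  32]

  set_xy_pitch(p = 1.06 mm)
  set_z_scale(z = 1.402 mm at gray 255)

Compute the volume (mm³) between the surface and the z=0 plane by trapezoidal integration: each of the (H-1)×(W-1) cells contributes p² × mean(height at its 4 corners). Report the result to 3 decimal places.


122.264

height_mm = gray/255 × 1.402; cell vol = 1.06² × mean(4 corners)
unit = 1.06² × 1.402 / (4×255) = 0.0015444 mm³ per gray-sum
row 0: Σ corner-gray over 12 cells = 5776  → 8.9204
row 1: Σ corner-gray over 12 cells = 6034  → 9.3189
row 2: Σ corner-gray over 12 cells = 6959  → 10.7475
row 3: Σ corner-gray over 12 cells = 6701  → 10.3490
row 4: Σ corner-gray over 12 cells = 5789  → 8.9405
row 5: Σ corner-gray over 12 cells = 5876  → 9.0749
row 6: Σ corner-gray over 12 cells = 5817  → 8.9838
row 7: Σ corner-gray over 12 cells = 5077  → 7.8409
row 8: Σ corner-gray over 12 cells = 5146  → 7.9475
row 9: Σ corner-gray over 12 cells = 6388  → 9.8656
row 10: Σ corner-gray over 12 cells = 7005  → 10.8185
row 11: Σ corner-gray over 12 cells = 6529  → 10.0834
row 12: Σ corner-gray over 12 cells = 6069  → 9.3730
Σ rows: total corner-gray = 79166  → 122.2639 mm³


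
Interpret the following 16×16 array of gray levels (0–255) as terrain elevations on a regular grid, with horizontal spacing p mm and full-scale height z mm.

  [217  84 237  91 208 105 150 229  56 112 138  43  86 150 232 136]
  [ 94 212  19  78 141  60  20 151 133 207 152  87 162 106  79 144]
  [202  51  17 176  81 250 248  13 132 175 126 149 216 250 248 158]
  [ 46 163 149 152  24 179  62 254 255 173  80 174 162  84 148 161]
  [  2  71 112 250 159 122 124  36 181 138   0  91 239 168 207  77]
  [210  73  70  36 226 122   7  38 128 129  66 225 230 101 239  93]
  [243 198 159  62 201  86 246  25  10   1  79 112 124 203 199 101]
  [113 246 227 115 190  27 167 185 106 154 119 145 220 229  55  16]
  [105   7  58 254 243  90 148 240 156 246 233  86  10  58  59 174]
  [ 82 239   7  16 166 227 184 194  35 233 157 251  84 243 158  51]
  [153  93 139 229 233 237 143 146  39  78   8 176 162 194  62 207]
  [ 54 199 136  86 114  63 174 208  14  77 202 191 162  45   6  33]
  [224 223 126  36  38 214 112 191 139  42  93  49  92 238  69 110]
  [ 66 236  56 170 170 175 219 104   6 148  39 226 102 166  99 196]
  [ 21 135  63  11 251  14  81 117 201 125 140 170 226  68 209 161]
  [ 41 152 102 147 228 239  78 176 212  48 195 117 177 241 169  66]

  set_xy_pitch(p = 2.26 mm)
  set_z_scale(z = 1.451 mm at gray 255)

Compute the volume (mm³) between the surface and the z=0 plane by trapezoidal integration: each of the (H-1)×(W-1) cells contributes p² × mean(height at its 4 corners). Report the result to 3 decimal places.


height_mm = gray/255 × 1.451; cell vol = 2.26² × mean(4 corners)
unit = 2.26² × 1.451 / (4×255) = 0.00726581 mm³ per gray-sum
row 0: Σ corner-gray over 15 cells = 7647  → 55.5617
row 1: Σ corner-gray over 15 cells = 8076  → 58.6787
row 2: Σ corner-gray over 15 cells = 8949  → 65.0217
row 3: Σ corner-gray over 15 cells = 8200  → 59.5797
row 4: Σ corner-gray over 15 cells = 7558  → 54.9150
row 5: Σ corner-gray over 15 cells = 7437  → 54.0358
row 6: Σ corner-gray over 15 cells = 8253  → 59.9647
row 7: Σ corner-gray over 15 cells = 8554  → 62.1518
row 8: Σ corner-gray over 15 cells = 8576  → 62.3116
row 9: Σ corner-gray over 15 cells = 8759  → 63.6412
row 10: Σ corner-gray over 15 cells = 7679  → 55.7942
row 11: Σ corner-gray over 15 cells = 7099  → 51.5800
row 12: Σ corner-gray over 15 cells = 7752  → 56.3246
row 13: Σ corner-gray over 15 cells = 7898  → 57.3854
row 14: Σ corner-gray over 15 cells = 8473  → 61.5632
Σ rows: total corner-gray = 120910  → 878.5093 mm³

878.509


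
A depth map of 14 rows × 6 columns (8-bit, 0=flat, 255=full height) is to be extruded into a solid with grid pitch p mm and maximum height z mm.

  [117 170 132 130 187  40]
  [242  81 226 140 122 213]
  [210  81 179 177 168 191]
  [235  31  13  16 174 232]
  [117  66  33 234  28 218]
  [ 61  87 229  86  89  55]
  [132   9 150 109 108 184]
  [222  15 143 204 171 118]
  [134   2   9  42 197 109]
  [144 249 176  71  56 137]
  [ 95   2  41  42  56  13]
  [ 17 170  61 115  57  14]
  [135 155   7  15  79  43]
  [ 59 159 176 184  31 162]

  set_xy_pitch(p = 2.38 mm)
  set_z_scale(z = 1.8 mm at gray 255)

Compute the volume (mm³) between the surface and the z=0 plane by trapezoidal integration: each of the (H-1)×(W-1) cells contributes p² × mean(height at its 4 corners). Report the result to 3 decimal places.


height_mm = gray/255 × 1.8; cell vol = 2.38² × mean(4 corners)
unit = 2.38² × 1.8 / (4×255) = 0.009996 mm³ per gray-sum
row 0: Σ corner-gray over 5 cells = 2988  → 29.8680
row 1: Σ corner-gray over 5 cells = 3204  → 32.0272
row 2: Σ corner-gray over 5 cells = 2546  → 25.4498
row 3: Σ corner-gray over 5 cells = 1992  → 19.9120
row 4: Σ corner-gray over 5 cells = 2155  → 21.5414
row 5: Σ corner-gray over 5 cells = 2166  → 21.6513
row 6: Σ corner-gray over 5 cells = 2474  → 24.7301
row 7: Σ corner-gray over 5 cells = 2149  → 21.4814
row 8: Σ corner-gray over 5 cells = 2128  → 21.2715
row 9: Σ corner-gray over 5 cells = 1775  → 17.7429
row 10: Σ corner-gray over 5 cells = 1227  → 12.2651
row 11: Σ corner-gray over 5 cells = 1527  → 15.2639
row 12: Σ corner-gray over 5 cells = 2011  → 20.1020
Σ rows: total corner-gray = 28342  → 283.3066 mm³

283.307


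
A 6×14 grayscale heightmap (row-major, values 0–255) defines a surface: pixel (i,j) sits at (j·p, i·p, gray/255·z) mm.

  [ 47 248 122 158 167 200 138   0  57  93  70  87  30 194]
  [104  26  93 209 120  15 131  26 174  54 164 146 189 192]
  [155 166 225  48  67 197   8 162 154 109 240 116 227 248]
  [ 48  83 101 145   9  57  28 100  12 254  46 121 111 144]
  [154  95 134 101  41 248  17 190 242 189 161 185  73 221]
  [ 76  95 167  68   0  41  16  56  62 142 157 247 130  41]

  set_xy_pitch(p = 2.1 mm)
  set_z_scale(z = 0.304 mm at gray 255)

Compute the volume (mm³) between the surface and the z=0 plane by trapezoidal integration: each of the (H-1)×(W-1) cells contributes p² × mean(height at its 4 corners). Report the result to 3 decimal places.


height_mm = gray/255 × 0.304; cell vol = 2.1² × mean(4 corners)
unit = 2.1² × 0.304 / (4×255) = 0.00131435 mm³ per gray-sum
row 0: Σ corner-gray over 13 cells = 5971  → 7.8480
row 1: Σ corner-gray over 13 cells = 6831  → 8.9783
row 2: Σ corner-gray over 13 cells = 6167  → 8.1056
row 3: Σ corner-gray over 13 cells = 6053  → 7.9558
row 4: Σ corner-gray over 13 cells = 6206  → 8.1569
Σ rows: total corner-gray = 31228  → 41.0446 mm³

41.045


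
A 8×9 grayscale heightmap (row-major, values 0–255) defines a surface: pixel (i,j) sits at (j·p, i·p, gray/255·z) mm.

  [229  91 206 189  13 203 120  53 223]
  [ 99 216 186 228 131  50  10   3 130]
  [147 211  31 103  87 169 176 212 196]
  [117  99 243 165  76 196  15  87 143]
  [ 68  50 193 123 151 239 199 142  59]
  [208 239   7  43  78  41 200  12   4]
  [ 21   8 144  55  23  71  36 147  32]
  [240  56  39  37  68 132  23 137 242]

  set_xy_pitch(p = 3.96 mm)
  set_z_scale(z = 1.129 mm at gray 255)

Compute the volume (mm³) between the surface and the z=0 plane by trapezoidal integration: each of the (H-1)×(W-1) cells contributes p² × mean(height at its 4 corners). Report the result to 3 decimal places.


height_mm = gray/255 × 1.129; cell vol = 3.96² × mean(4 corners)
unit = 3.96² × 1.129 / (4×255) = 0.0173574 mm³ per gray-sum
row 0: Σ corner-gray over 8 cells = 4079  → 70.8007
row 1: Σ corner-gray over 8 cells = 4198  → 72.8663
row 2: Σ corner-gray over 8 cells = 4343  → 75.3831
row 3: Σ corner-gray over 8 cells = 4343  → 75.3831
row 4: Σ corner-gray over 8 cells = 3773  → 65.4894
row 5: Σ corner-gray over 8 cells = 2473  → 42.9248
row 6: Σ corner-gray over 8 cells = 2487  → 43.1678
Σ rows: total corner-gray = 25696  → 446.0152 mm³

446.015


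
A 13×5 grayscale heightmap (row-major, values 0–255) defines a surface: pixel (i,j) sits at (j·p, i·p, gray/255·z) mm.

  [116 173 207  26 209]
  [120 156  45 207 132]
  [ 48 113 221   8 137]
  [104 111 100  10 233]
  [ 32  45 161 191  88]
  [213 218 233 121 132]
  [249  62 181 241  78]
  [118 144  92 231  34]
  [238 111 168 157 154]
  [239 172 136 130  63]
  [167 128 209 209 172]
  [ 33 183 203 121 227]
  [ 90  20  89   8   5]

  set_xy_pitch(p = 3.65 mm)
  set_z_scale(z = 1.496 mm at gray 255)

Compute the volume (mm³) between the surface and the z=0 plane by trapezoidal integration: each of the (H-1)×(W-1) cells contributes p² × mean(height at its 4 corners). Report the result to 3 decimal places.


522.881

height_mm = gray/255 × 1.496; cell vol = 3.65² × mean(4 corners)
unit = 3.65² × 1.496 / (4×255) = 0.0195397 mm³ per gray-sum
row 0: Σ corner-gray over 4 cells = 2205  → 43.0850
row 1: Σ corner-gray over 4 cells = 1937  → 37.8483
row 2: Σ corner-gray over 4 cells = 1648  → 32.2014
row 3: Σ corner-gray over 4 cells = 1693  → 33.0807
row 4: Σ corner-gray over 4 cells = 2403  → 46.9538
row 5: Σ corner-gray over 4 cells = 2784  → 54.3984
row 6: Σ corner-gray over 4 cells = 2381  → 46.5239
row 7: Σ corner-gray over 4 cells = 2350  → 45.9182
row 8: Σ corner-gray over 4 cells = 2442  → 47.7159
row 9: Σ corner-gray over 4 cells = 2609  → 50.9790
row 10: Σ corner-gray over 4 cells = 2705  → 52.8548
row 11: Σ corner-gray over 4 cells = 1603  → 31.3221
Σ rows: total corner-gray = 26760  → 522.8815 mm³


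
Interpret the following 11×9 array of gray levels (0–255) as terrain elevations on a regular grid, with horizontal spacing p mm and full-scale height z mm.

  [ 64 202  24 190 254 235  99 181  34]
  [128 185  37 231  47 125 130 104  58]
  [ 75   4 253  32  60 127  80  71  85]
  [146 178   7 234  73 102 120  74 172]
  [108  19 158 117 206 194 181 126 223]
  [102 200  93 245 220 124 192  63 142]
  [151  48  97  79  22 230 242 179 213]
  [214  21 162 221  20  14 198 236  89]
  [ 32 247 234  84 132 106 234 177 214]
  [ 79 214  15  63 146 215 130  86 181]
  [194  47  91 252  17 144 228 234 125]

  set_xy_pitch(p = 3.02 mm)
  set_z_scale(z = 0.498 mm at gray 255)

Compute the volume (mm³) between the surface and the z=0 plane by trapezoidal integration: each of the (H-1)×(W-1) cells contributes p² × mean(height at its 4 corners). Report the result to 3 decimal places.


190.108

height_mm = gray/255 × 0.498; cell vol = 3.02² × mean(4 corners)
unit = 3.02² × 0.498 / (4×255) = 0.0044529 mm³ per gray-sum
row 0: Σ corner-gray over 8 cells = 4372  → 19.4681
row 1: Σ corner-gray over 8 cells = 3318  → 14.7747
row 2: Σ corner-gray over 8 cells = 3308  → 14.7302
row 3: Σ corner-gray over 8 cells = 4227  → 18.8224
row 4: Σ corner-gray over 8 cells = 4851  → 21.6010
row 5: Σ corner-gray over 8 cells = 4676  → 20.8218
row 6: Σ corner-gray over 8 cells = 4205  → 18.7244
row 7: Σ corner-gray over 8 cells = 4721  → 21.0221
row 8: Σ corner-gray over 8 cells = 4672  → 20.8040
row 9: Σ corner-gray over 8 cells = 4343  → 19.3389
Σ rows: total corner-gray = 42693  → 190.1077 mm³


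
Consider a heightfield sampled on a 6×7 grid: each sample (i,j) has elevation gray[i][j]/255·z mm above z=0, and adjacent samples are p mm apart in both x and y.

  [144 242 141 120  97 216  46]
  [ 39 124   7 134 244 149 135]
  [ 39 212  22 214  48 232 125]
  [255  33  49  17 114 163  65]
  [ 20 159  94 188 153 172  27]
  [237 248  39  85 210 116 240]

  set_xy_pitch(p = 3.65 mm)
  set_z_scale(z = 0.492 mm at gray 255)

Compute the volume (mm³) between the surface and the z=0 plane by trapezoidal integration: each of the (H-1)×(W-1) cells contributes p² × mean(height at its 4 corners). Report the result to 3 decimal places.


97.787

height_mm = gray/255 × 0.492; cell vol = 3.65² × mean(4 corners)
unit = 3.65² × 0.492 / (4×255) = 0.00642615 mm³ per gray-sum
row 0: Σ corner-gray over 6 cells = 3312  → 21.2834
row 1: Σ corner-gray over 6 cells = 3110  → 19.9853
row 2: Σ corner-gray over 6 cells = 2692  → 17.2992
row 3: Σ corner-gray over 6 cells = 2651  → 17.0357
row 4: Σ corner-gray over 6 cells = 3452  → 22.1831
Σ rows: total corner-gray = 15217  → 97.7867 mm³


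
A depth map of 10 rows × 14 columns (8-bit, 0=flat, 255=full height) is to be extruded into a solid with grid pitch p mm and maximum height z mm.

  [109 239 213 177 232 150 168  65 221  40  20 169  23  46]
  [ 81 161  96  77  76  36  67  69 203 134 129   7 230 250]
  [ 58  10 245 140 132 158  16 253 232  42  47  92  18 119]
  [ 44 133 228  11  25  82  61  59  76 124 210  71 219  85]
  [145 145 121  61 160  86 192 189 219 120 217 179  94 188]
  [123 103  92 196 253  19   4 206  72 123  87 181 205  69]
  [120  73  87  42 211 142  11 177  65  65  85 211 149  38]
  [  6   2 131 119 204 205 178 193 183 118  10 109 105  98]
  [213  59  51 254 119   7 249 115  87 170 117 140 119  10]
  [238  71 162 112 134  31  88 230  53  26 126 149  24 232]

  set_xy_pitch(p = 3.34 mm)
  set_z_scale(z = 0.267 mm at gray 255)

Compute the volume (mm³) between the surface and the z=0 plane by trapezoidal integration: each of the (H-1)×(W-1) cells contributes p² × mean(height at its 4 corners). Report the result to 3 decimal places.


height_mm = gray/255 × 0.267; cell vol = 3.34² × mean(4 corners)
unit = 3.34² × 0.267 / (4×255) = 0.00292014 mm³ per gray-sum
row 0: Σ corner-gray over 13 cells = 6490  → 18.9517
row 1: Σ corner-gray over 13 cells = 5848  → 17.0770
row 2: Σ corner-gray over 13 cells = 5674  → 16.5689
row 3: Σ corner-gray over 13 cells = 6626  → 19.3489
row 4: Σ corner-gray over 13 cells = 7173  → 20.9462
row 5: Σ corner-gray over 13 cells = 6068  → 17.7194
row 6: Σ corner-gray over 13 cells = 6012  → 17.5559
row 7: Σ corner-gray over 13 cells = 6415  → 18.7327
row 8: Σ corner-gray over 13 cells = 6079  → 17.7515
Σ rows: total corner-gray = 56385  → 164.6522 mm³

164.652


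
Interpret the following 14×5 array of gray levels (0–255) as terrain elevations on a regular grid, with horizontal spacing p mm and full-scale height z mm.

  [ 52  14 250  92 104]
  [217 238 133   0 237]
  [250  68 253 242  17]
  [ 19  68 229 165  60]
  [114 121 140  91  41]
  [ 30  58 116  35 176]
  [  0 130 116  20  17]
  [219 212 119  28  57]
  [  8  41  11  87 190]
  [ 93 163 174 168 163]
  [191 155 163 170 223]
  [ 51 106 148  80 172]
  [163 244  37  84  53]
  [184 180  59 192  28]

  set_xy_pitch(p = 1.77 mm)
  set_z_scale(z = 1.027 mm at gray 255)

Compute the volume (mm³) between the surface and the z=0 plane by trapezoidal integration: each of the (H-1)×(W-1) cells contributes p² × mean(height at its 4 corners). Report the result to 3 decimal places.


79.226

height_mm = gray/255 × 1.027; cell vol = 1.77² × mean(4 corners)
unit = 1.77² × 1.027 / (4×255) = 0.0031544 mm³ per gray-sum
row 0: Σ corner-gray over 4 cells = 2064  → 6.5107
row 1: Σ corner-gray over 4 cells = 2589  → 8.1667
row 2: Σ corner-gray over 4 cells = 2396  → 7.5579
row 3: Σ corner-gray over 4 cells = 1862  → 5.8735
row 4: Σ corner-gray over 4 cells = 1483  → 4.6780
row 5: Σ corner-gray over 4 cells = 1173  → 3.7001
row 6: Σ corner-gray over 4 cells = 1543  → 4.8672
row 7: Σ corner-gray over 4 cells = 1470  → 4.6370
row 8: Σ corner-gray over 4 cells = 1742  → 5.4950
row 9: Σ corner-gray over 4 cells = 2656  → 8.3781
row 10: Σ corner-gray over 4 cells = 2281  → 7.1952
row 11: Σ corner-gray over 4 cells = 1837  → 5.7946
row 12: Σ corner-gray over 4 cells = 2020  → 6.3719
Σ rows: total corner-gray = 25116  → 79.2259 mm³


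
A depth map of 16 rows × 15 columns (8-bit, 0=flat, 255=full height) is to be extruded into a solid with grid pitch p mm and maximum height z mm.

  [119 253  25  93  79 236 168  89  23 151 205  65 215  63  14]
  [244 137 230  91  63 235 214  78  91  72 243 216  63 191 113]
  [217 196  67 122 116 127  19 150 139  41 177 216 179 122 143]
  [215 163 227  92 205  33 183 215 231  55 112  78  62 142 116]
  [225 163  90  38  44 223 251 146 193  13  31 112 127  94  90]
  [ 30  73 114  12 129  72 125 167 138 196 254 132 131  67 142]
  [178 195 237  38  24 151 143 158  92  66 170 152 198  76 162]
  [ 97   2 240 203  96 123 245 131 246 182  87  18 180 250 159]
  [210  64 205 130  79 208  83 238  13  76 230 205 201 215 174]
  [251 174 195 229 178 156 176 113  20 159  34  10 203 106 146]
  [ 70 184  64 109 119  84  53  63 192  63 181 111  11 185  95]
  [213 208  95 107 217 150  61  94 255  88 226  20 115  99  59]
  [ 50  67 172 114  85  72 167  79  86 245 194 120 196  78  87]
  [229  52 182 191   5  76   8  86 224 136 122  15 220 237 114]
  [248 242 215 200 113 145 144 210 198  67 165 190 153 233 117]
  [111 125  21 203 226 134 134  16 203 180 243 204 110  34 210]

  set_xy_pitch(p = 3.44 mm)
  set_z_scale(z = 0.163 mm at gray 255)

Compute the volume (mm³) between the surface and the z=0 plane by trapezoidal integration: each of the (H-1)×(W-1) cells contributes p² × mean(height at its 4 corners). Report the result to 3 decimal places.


height_mm = gray/255 × 0.163; cell vol = 3.44² × mean(4 corners)
unit = 3.44² × 0.163 / (4×255) = 0.00189106 mm³ per gray-sum
row 0: Σ corner-gray over 14 cells = 7668  → 14.5006
row 1: Σ corner-gray over 14 cells = 7907  → 14.9526
row 2: Σ corner-gray over 14 cells = 7629  → 14.4269
row 3: Σ corner-gray over 14 cells = 7292  → 13.7896
row 4: Σ corner-gray over 14 cells = 6757  → 12.7779
row 5: Σ corner-gray over 14 cells = 7132  → 13.4870
row 6: Σ corner-gray over 14 cells = 8002  → 15.1322
row 7: Σ corner-gray over 14 cells = 8540  → 16.1496
row 8: Σ corner-gray over 14 cells = 8181  → 15.4707
row 9: Σ corner-gray over 14 cells = 6906  → 13.0596
row 10: Σ corner-gray over 14 cells = 6745  → 12.7552
row 11: Σ corner-gray over 14 cells = 7229  → 13.6704
row 12: Σ corner-gray over 14 cells = 6938  → 13.1201
row 13: Σ corner-gray over 14 cells = 8366  → 15.8206
row 14: Σ corner-gray over 14 cells = 8902  → 16.8342
Σ rows: total corner-gray = 114194  → 215.9472 mm³

215.947


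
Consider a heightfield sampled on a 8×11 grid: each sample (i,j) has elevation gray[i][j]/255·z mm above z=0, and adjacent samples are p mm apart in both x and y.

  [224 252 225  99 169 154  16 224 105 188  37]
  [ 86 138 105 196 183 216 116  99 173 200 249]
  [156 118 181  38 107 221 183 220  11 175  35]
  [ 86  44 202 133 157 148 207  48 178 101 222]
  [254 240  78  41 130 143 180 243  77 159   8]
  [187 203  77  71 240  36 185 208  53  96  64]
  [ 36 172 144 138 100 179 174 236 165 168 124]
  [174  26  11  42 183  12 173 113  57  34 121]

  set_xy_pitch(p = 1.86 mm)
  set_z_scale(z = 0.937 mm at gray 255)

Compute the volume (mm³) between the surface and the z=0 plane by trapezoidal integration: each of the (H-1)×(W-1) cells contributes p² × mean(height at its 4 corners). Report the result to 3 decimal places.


124.174

height_mm = gray/255 × 0.937; cell vol = 1.86² × mean(4 corners)
unit = 1.86² × 0.937 / (4×255) = 0.00317808 mm³ per gray-sum
row 0: Σ corner-gray over 10 cells = 6312  → 20.0601
row 1: Σ corner-gray over 10 cells = 5886  → 18.7062
row 2: Σ corner-gray over 10 cells = 5443  → 17.2983
row 3: Σ corner-gray over 10 cells = 5588  → 17.7591
row 4: Σ corner-gray over 10 cells = 5433  → 17.2665
row 5: Σ corner-gray over 10 cells = 5701  → 18.1183
row 6: Σ corner-gray over 10 cells = 4709  → 14.9656
Σ rows: total corner-gray = 39072  → 124.1741 mm³


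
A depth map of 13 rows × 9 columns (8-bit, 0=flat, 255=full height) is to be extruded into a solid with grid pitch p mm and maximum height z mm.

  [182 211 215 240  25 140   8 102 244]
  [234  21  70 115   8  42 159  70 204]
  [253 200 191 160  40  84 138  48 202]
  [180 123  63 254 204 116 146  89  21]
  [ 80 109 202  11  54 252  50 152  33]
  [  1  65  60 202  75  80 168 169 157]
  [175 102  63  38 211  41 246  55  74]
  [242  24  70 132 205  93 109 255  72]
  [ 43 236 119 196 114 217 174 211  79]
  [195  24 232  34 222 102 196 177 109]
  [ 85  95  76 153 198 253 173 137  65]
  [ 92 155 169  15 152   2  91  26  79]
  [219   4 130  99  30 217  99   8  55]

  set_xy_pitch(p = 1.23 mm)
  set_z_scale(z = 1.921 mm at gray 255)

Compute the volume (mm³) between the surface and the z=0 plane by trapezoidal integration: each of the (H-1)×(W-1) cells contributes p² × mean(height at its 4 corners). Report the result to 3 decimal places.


height_mm = gray/255 × 1.921; cell vol = 1.23² × mean(4 corners)
unit = 1.23² × 1.921 / (4×255) = 0.00284929 mm³ per gray-sum
row 0: Σ corner-gray over 8 cells = 3716  → 10.5880
row 1: Σ corner-gray over 8 cells = 3585  → 10.2147
row 2: Σ corner-gray over 8 cells = 4368  → 12.4457
row 3: Σ corner-gray over 8 cells = 3964  → 11.2946
row 4: Σ corner-gray over 8 cells = 3569  → 10.1691
row 5: Σ corner-gray over 8 cells = 3557  → 10.1349
row 6: Σ corner-gray over 8 cells = 3851  → 10.9726
row 7: Σ corner-gray over 8 cells = 4746  → 13.5228
row 8: Σ corner-gray over 8 cells = 4934  → 14.0584
row 9: Σ corner-gray over 8 cells = 4598  → 13.1011
row 10: Σ corner-gray over 8 cells = 3711  → 10.5737
row 11: Σ corner-gray over 8 cells = 2839  → 8.0891
Σ rows: total corner-gray = 47438  → 135.1649 mm³

135.165


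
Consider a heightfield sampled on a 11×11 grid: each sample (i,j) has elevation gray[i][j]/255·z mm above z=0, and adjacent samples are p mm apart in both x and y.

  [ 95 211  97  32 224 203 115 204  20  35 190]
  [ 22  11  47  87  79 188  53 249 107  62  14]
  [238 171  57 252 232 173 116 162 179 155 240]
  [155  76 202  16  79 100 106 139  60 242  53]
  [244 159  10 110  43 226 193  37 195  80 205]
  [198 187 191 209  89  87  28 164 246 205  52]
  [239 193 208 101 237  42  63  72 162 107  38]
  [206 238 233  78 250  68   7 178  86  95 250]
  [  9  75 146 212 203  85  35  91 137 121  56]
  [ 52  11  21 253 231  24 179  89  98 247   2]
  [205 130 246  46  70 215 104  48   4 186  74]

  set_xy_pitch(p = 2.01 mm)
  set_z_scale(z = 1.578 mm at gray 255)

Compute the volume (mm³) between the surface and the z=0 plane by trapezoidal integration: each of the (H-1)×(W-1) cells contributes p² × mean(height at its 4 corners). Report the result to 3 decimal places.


322.702

height_mm = gray/255 × 1.578; cell vol = 2.01² × mean(4 corners)
unit = 2.01² × 1.578 / (4×255) = 0.00625027 mm³ per gray-sum
row 0: Σ corner-gray over 10 cells = 4369  → 27.3074
row 1: Σ corner-gray over 10 cells = 5274  → 32.9639
row 2: Σ corner-gray over 10 cells = 5720  → 35.7516
row 3: Σ corner-gray over 10 cells = 4803  → 30.0201
row 4: Σ corner-gray over 10 cells = 5617  → 35.1078
row 5: Σ corner-gray over 10 cells = 5709  → 35.6828
row 6: Σ corner-gray over 10 cells = 5569  → 34.8078
row 7: Σ corner-gray over 10 cells = 5197  → 32.4827
row 8: Σ corner-gray over 10 cells = 4635  → 28.9700
row 9: Σ corner-gray over 10 cells = 4737  → 29.6075
Σ rows: total corner-gray = 51630  → 322.7016 mm³


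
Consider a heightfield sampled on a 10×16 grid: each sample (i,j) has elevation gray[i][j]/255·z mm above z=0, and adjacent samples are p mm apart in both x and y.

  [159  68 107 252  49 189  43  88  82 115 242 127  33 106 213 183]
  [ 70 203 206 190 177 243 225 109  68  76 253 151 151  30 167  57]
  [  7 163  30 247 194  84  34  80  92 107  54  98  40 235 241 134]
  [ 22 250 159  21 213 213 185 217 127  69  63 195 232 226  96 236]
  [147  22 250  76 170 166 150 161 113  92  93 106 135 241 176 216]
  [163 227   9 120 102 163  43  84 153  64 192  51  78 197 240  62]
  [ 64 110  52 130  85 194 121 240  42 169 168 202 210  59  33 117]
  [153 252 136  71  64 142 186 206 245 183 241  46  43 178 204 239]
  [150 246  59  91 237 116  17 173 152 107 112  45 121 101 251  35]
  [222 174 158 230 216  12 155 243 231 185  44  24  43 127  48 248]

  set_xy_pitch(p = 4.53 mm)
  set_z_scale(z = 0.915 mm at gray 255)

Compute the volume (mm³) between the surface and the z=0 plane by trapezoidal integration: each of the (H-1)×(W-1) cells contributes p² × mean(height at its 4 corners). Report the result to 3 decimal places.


1374.670

height_mm = gray/255 × 0.915; cell vol = 4.53² × mean(4 corners)
unit = 4.53² × 0.915 / (4×255) = 0.0184085 mm³ per gray-sum
row 0: Σ corner-gray over 15 cells = 8395  → 154.5390
row 1: Σ corner-gray over 15 cells = 8164  → 150.2866
row 2: Σ corner-gray over 15 cells = 8329  → 153.3240
row 3: Σ corner-gray over 15 cells = 9055  → 166.6886
row 4: Σ corner-gray over 15 cells = 7936  → 146.0895
row 5: Σ corner-gray over 15 cells = 7482  → 137.7321
row 6: Σ corner-gray over 15 cells = 8597  → 158.2575
row 7: Σ corner-gray over 15 cells = 8627  → 158.8097
row 8: Σ corner-gray over 15 cells = 8091  → 148.9428
Σ rows: total corner-gray = 74676  → 1374.6697 mm³


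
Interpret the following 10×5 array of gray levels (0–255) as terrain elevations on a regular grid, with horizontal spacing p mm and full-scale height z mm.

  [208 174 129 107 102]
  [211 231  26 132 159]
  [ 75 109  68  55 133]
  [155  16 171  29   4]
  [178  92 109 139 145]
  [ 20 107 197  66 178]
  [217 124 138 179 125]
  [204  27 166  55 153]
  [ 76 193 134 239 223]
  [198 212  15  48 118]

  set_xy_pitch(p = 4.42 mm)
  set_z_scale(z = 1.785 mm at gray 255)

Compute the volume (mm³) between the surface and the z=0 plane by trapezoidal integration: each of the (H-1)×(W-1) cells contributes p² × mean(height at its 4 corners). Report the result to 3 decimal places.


height_mm = gray/255 × 1.785; cell vol = 4.42² × mean(4 corners)
unit = 4.42² × 1.785 / (4×255) = 0.0341887 mm³ per gray-sum
row 0: Σ corner-gray over 4 cells = 2278  → 77.8819
row 1: Σ corner-gray over 4 cells = 1820  → 62.2234
row 2: Σ corner-gray over 4 cells = 1263  → 43.1803
row 3: Σ corner-gray over 4 cells = 1594  → 54.4968
row 4: Σ corner-gray over 4 cells = 1941  → 66.3603
row 5: Σ corner-gray over 4 cells = 2162  → 73.9160
row 6: Σ corner-gray over 4 cells = 2077  → 71.0099
row 7: Σ corner-gray over 4 cells = 2284  → 78.0870
row 8: Σ corner-gray over 4 cells = 2297  → 78.5314
Σ rows: total corner-gray = 17716  → 605.6870 mm³

605.687


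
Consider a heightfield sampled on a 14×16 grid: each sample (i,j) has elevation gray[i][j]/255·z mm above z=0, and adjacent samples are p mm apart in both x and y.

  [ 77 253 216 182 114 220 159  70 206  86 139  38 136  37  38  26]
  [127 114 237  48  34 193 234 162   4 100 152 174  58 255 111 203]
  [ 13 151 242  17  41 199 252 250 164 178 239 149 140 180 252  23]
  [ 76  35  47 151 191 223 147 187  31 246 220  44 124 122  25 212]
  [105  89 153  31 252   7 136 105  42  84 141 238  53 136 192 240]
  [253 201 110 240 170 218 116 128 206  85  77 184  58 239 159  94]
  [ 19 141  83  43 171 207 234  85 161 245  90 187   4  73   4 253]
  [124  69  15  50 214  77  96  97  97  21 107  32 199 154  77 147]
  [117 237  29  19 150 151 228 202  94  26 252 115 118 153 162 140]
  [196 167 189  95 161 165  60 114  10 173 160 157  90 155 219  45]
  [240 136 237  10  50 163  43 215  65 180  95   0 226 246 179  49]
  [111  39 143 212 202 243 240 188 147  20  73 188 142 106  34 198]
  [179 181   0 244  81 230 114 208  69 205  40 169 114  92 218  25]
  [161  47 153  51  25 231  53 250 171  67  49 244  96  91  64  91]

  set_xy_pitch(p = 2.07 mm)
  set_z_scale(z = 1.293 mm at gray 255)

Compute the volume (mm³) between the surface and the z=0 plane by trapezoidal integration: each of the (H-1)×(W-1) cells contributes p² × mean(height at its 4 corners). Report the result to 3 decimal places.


height_mm = gray/255 × 1.293; cell vol = 2.07² × mean(4 corners)
unit = 2.07² × 1.293 / (4×255) = 0.00543174 mm³ per gray-sum
row 0: Σ corner-gray over 15 cells = 7973  → 43.3073
row 1: Σ corner-gray over 15 cells = 9026  → 49.0269
row 2: Σ corner-gray over 15 cells = 8818  → 47.8971
row 3: Σ corner-gray over 15 cells = 7537  → 40.9390
row 4: Σ corner-gray over 15 cells = 8392  → 45.5832
row 5: Σ corner-gray over 15 cells = 8457  → 45.9362
row 6: Σ corner-gray over 15 cells = 6609  → 35.8984
row 7: Σ corner-gray over 15 cells = 7010  → 38.0765
row 8: Σ corner-gray over 15 cells = 8200  → 44.5403
row 9: Σ corner-gray over 15 cells = 8050  → 43.7255
row 10: Σ corner-gray over 15 cells = 8242  → 44.7684
row 11: Σ corner-gray over 15 cells = 8397  → 45.6103
row 12: Σ corner-gray over 15 cells = 7570  → 41.1183
Σ rows: total corner-gray = 104281  → 566.4274 mm³

566.427
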